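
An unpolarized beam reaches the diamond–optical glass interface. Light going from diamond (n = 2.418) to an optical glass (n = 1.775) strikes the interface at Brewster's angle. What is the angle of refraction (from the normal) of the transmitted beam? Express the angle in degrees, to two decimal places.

θ_t ≈ 53.72°

First find Brewster's angle: tan θ_B = 1.775/2.418 = 0.7341, giving θ_B = 36.28°.
At Brewster's angle the reflected and refracted rays are perpendicular, so θ_t = 90° − θ_B = 90° − 36.28° = 53.72°.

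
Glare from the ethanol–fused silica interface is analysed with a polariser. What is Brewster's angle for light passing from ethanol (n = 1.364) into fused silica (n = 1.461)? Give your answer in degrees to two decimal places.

At Brewster's angle the reflected and refracted rays are perpendicular, which with Snell's law gives tan θ_B = n₂/n₁.
Brewster's condition: tan θ_B = n₂/n₁ = 1.461/1.364 = 1.0711. Taking the arctangent, θ_B = 46.97°.

θ_B ≈ 46.97°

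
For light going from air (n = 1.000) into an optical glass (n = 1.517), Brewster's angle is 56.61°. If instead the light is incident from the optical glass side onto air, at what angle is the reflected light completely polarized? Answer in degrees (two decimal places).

tan θ_B' = n₁/n₂ = 1/tan θ_B, so θ_B' = 90° − θ_B.
θ_B' = 90° − 56.61° = 33.39°.

θ_B' ≈ 33.39°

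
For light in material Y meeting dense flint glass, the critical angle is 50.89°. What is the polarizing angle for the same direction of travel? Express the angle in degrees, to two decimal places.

θ_B ≈ 37.81°

At the critical angle sin θ_c = n₂/n₁, giving n₂/n₁ = sin 50.89° = 0.7759.
Then tan θ_B = n₂/n₁ = 0.7759, so θ_B = arctan 0.7759 = 37.81°.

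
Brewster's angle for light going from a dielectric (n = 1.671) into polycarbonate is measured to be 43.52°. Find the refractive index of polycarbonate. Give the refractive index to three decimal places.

n ≈ 1.587

Full polarization of the reflected beam means tan θ_B = n₂/n₁, where n₁ is the incident medium (a dielectric).
n₂ = n₁ tan θ_B = 1.671 × tan 43.52° = 1.587.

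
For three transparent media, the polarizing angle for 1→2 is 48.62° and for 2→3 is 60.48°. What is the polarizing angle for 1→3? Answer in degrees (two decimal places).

Each Brewster angle gives a ratio: n₂/n₁ = tan 48.62° = 1.1351, n₃/n₂ = tan 60.48° = 1.7661.
Multiplying, n₃/n₁ = 1.1351 × 1.7661 = 2.0046, and θ_B(1→3) = arctan 2.0046 = 63.49°.

θ_B ≈ 63.49°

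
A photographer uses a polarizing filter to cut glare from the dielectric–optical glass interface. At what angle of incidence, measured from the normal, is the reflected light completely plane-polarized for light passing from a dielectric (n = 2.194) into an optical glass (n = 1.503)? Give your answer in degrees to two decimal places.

The reflected p-component vanishes when tan θ_B = n₂/n₁.
Brewster's condition: tan θ_B = n₂/n₁ = 1.503/2.194 = 0.6851.
So θ_B = arctan 0.6851 = 34.41°.

θ_B ≈ 34.41°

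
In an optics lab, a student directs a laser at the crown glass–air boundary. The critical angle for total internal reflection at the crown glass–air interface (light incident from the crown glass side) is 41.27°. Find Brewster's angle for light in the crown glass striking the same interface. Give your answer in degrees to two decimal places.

θ_B ≈ 33.41°

n₂/n₁ = sin θ_c = sin 41.27° = 0.6596.
tan θ_B equals the same ratio, so θ_B = arctan(0.6596) = 33.41°.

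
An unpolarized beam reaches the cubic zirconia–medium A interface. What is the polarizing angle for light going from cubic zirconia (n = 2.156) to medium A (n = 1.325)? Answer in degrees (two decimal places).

tan θ_B = n₂/n₁ = 1.325/2.156 = 0.6146.
θ_B = arctan(0.6146) = 31.57°.

θ_B ≈ 31.57°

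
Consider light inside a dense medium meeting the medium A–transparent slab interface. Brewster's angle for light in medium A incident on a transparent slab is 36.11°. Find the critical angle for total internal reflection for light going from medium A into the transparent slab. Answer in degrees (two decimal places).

From Brewster, n₂/n₁ = tan θ_B = tan 36.11° = 0.7295.
Then sin θ_c = n₂/n₁ = 0.7295, so θ_c = arcsin 0.7295 = 46.84°.

θ_c ≈ 46.84°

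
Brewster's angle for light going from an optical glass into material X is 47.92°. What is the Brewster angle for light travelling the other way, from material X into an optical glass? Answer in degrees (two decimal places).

θ_B' ≈ 42.08°

tan θ_B' = n₁/n₂ = 1/tan θ_B, so θ_B' = 90° − θ_B.
θ_B' = 90° − 47.92° = 42.08°.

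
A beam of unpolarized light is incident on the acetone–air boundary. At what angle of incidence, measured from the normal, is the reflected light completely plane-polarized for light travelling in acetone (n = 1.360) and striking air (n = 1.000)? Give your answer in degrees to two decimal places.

The reflected p-component vanishes when tan θ_B = n₂/n₁.
Here n₂/n₁ = 1.000/1.360 = 0.7353, and Brewster's law gives tan θ_B = n₂/n₁. Taking the arctangent, θ_B = 36.33°.

θ_B ≈ 36.33°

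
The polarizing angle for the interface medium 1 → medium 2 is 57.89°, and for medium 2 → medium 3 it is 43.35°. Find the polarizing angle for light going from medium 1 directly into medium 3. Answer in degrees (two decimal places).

n₂/n₁ = tan 57.89° = 1.5935 and n₃/n₂ = tan 43.35° = 0.9440.
n₃/n₁ = 1.5043. Then tan θ_B(1→3) = n₃/n₁, so θ_B(1→3) = arctan(1.5043) = 56.39°.

θ_B ≈ 56.39°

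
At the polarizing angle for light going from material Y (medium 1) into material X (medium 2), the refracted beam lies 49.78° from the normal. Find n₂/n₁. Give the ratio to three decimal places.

θ_B + θ_t = 90°, so θ_B = 90° − 49.78° = 40.22°.
tan θ_B = n₂/n₁, so n₂/n₁ = tan 40.22° = 0.846.

n₂/n₁ ≈ 0.846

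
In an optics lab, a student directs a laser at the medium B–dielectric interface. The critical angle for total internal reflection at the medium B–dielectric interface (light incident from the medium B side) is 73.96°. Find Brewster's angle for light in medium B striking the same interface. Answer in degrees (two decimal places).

θ_B ≈ 43.86°

At the critical angle sin θ_c = n₂/n₁, giving n₂/n₁ = sin 73.96° = 0.9611.
Then tan θ_B = n₂/n₁ = 0.9611, so θ_B = arctan 0.9611 = 43.86°.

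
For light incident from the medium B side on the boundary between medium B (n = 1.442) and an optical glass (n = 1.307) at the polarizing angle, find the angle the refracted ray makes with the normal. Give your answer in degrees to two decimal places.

θ_B = arctan(n₂/n₁) = arctan(1.307/1.442) = 42.19°.
The refracted ray is perpendicular to the reflected ray, so θ_t = 90° − θ_B = 47.81°.

θ_t ≈ 47.81°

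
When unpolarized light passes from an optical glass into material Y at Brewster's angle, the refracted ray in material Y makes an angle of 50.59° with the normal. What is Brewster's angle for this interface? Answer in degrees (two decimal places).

θ_B ≈ 39.41°

At Brewster's angle the reflected and refracted rays are perpendicular, so θ_B + θ_t = 90°.
θ_B = 90° − 50.59° = 39.41°.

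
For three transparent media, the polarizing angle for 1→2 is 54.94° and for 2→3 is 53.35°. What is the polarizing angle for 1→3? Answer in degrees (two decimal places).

θ_B ≈ 62.43°

tan θ_B(1→2) = n₂/n₁ = tan 54.94° = 1.4250.
tan θ_B(2→3) = n₃/n₂ = tan 53.35° = 1.3440.
n₃/n₁ = 1.9152. Then tan θ_B(1→3) = n₃/n₁, so θ_B(1→3) = arctan(1.9152) = 62.43°.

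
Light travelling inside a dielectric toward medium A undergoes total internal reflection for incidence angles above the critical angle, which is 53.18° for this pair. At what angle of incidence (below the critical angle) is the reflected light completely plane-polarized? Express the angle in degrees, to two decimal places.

θ_B ≈ 38.68°

sin θ_c = n₂/n₁, so n₂/n₁ = sin 53.18° = 0.8005.
Brewster: tan θ_B = n₂/n₁ = 0.8005.
θ_B = arctan(0.8005) = 38.68°.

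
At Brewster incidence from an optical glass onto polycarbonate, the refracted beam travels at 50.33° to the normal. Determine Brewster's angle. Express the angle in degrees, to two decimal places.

Brewster's condition makes the reflected and refracted beams perpendicular: θ_B + θ_t = 90°.
So θ_B = 90° − θ_t = 90° − 50.33° = 39.67°.

θ_B ≈ 39.67°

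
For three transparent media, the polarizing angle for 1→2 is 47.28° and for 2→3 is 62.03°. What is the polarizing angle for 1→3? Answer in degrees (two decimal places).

Each Brewster angle gives a ratio: n₂/n₁ = tan 47.28° = 1.0829, n₃/n₂ = tan 62.03° = 1.8831.
n₃/n₁ = 2.0393. Then tan θ_B(1→3) = n₃/n₁, so θ_B(1→3) = arctan(2.0393) = 63.88°.

θ_B ≈ 63.88°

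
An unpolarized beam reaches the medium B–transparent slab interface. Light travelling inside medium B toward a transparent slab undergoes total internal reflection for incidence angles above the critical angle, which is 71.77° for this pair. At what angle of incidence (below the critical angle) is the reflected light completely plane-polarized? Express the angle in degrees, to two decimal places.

θ_B ≈ 43.53°

n₂/n₁ = sin θ_c = sin 71.77° = 0.9498.
tan θ_B equals the same ratio, so θ_B = arctan(0.9498) = 43.53°.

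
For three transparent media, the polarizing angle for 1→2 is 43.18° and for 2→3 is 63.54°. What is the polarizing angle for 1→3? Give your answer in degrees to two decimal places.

θ_B ≈ 62.06°

tan θ_B(1→2) = n₂/n₁ = tan 43.18° = 0.9384.
tan θ_B(2→3) = n₃/n₂ = tan 63.54° = 2.0092.
n₃/n₁ = 1.8854. Then tan θ_B(1→3) = n₃/n₁, so θ_B(1→3) = arctan(1.8854) = 62.06°.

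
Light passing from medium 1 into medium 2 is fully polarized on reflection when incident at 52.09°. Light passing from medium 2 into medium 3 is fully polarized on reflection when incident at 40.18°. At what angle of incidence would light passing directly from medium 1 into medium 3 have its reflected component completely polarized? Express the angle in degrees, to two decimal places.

Each Brewster angle gives a ratio: n₂/n₁ = tan 52.09° = 1.2841, n₃/n₂ = tan 40.18° = 0.8445.
n₃/n₁ = 1.0844. Then tan θ_B(1→3) = n₃/n₁, so θ_B(1→3) = arctan(1.0844) = 47.32°.

θ_B ≈ 47.32°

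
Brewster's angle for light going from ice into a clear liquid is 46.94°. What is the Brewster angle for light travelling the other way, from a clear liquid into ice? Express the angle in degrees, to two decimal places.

θ_B' ≈ 43.06°

The two Brewster angles are complementary: θ_B' = 90° − θ_B = 90° − 46.94° = 43.06°.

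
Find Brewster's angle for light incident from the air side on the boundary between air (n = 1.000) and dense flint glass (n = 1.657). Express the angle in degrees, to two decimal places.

Brewster's condition: tan θ_B = n₂/n₁ = 1.657/1.000 = 1.6570. Taking the arctangent, θ_B = 58.89°.

θ_B ≈ 58.89°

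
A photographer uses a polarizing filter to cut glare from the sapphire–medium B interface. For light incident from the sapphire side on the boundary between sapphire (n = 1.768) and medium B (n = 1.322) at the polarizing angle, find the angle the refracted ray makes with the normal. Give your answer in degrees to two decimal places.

θ_t ≈ 53.21°

θ_B = arctan(n₂/n₁) = arctan(1.322/1.768) = 36.79°.
Since θ_B + θ_t = 90° at Brewster incidence, θ_t = 90° − 36.79° = 53.21°.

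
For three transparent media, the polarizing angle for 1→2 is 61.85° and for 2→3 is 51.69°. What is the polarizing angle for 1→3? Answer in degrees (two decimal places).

θ_B ≈ 67.08°

tan θ_B(1→2) = n₂/n₁ = tan 61.85° = 1.8689.
tan θ_B(2→3) = n₃/n₂ = tan 51.69° = 1.2658.
Multiplying, n₃/n₁ = 1.8689 × 1.2658 = 2.3656, and θ_B(1→3) = arctan 2.3656 = 67.08°.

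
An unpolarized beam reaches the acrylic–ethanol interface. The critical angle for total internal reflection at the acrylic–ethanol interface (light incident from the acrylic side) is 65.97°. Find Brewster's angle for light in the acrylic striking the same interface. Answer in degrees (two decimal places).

θ_B ≈ 42.41°

At the critical angle sin θ_c = n₂/n₁, giving n₂/n₁ = sin 65.97° = 0.9133.
Then tan θ_B = n₂/n₁ = 0.9133, so θ_B = arctan 0.9133 = 42.41°.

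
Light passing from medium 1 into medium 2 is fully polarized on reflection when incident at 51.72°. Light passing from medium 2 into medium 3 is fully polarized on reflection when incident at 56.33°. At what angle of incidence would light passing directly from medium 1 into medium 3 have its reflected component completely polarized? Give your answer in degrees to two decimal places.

Each Brewster angle gives a ratio: n₂/n₁ = tan 51.72° = 1.2671, n₃/n₂ = tan 56.33° = 1.5011.
n₃/n₁ = 1.9021. Then tan θ_B(1→3) = n₃/n₁, so θ_B(1→3) = arctan(1.9021) = 62.27°.

θ_B ≈ 62.27°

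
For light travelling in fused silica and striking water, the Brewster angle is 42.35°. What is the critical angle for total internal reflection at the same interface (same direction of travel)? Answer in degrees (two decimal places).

θ_c ≈ 65.72°

From Brewster, n₂/n₁ = tan θ_B = tan 42.35° = 0.9115.
Then sin θ_c = n₂/n₁ = 0.9115, so θ_c = arcsin 0.9115 = 65.72°.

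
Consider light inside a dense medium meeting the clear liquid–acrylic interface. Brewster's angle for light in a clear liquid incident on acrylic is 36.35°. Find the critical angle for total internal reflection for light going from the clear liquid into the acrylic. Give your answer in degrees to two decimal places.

θ_c ≈ 47.38°

tan θ_B = n₂/n₁ = tan 36.35° = 0.7359.
Total internal reflection: sin θ_c = n₂/n₁ = 0.7359.
θ_c = arcsin(0.7359) = 47.38°.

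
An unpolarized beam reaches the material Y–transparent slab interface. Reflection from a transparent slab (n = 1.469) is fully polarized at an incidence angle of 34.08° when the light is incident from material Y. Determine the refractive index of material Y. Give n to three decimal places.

n ≈ 2.171

Brewster's law: tan θ_B = n₂/n₁ (light incident in material Y, refracted into a transparent slab).
n₁ = n₂ / tan θ_B = 1.469 / tan 34.08° = 2.171.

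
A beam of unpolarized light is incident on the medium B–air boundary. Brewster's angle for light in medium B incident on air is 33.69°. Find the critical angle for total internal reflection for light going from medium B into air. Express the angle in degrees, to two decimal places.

From Brewster, n₂/n₁ = tan θ_B = tan 33.69° = 0.6667.
Then sin θ_c = n₂/n₁ = 0.6667, so θ_c = arcsin 0.6667 = 41.81°.

θ_c ≈ 41.81°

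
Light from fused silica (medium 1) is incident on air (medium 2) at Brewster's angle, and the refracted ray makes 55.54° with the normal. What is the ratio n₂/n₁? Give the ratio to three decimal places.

n₂/n₁ ≈ 0.686

θ_B + θ_t = 90°, so θ_B = 90° − 55.54° = 34.46°.
tan θ_B = n₂/n₁, so n₂/n₁ = tan 34.46° = 0.686.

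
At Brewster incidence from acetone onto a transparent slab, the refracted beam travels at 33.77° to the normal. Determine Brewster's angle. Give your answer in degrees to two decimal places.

θ_B ≈ 56.23°

At Brewster's angle the reflected and refracted rays are perpendicular, so θ_B + θ_t = 90°.
θ_B = 90° − 33.77° = 56.23°.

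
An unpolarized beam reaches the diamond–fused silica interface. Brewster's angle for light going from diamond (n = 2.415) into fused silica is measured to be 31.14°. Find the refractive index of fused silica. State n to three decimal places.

Brewster's law: tan θ_B = n₂/n₁ (light incident in diamond, refracted into fused silica).
n₂ = n₁ tan θ_B = 2.415 × tan 31.14° = 1.459.

n ≈ 1.459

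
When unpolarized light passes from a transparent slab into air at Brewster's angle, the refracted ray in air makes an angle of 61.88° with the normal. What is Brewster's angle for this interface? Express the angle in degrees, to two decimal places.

θ_B ≈ 28.12°

Brewster's condition makes the reflected and refracted beams perpendicular: θ_B + θ_t = 90°.
So θ_B = 90° − θ_t = 90° − 61.88° = 28.12°.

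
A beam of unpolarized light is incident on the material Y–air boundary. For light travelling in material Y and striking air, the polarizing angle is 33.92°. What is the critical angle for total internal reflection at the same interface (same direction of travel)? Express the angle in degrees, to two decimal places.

n₂/n₁ = tan 33.92° = 0.6725; the critical angle satisfies sin θ_c = n₂/n₁.
θ_c = arcsin(0.6725) = 42.26°.

θ_c ≈ 42.26°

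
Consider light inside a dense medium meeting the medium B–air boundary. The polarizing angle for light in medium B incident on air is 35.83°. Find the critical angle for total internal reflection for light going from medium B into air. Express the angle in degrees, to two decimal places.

θ_c ≈ 46.22°

n₂/n₁ = tan 35.83° = 0.7220; the critical angle satisfies sin θ_c = n₂/n₁.
θ_c = arcsin(0.7220) = 46.22°.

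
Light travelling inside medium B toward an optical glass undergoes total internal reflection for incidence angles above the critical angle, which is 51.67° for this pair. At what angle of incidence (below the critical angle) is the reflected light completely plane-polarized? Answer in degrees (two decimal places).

At the critical angle sin θ_c = n₂/n₁, giving n₂/n₁ = sin 51.67° = 0.7845.
Then tan θ_B = n₂/n₁ = 0.7845, so θ_B = arctan 0.7845 = 38.11°.

θ_B ≈ 38.11°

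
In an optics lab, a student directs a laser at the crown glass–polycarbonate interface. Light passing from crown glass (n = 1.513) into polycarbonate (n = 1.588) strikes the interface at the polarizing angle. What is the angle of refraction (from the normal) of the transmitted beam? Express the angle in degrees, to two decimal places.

First find Brewster's angle: tan θ_B = 1.588/1.513 = 1.0496, giving θ_B = 46.39°.
At Brewster's angle the reflected and refracted rays are perpendicular, so θ_t = 90° − θ_B = 90° − 46.39° = 43.61°.

θ_t ≈ 43.61°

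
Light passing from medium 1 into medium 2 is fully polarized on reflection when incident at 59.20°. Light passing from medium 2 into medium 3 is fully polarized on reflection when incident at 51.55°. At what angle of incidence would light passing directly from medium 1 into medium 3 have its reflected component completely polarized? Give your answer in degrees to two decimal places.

tan θ_B(1→2) = n₂/n₁ = tan 59.20° = 1.6775.
tan θ_B(2→3) = n₃/n₂ = tan 51.55° = 1.2594.
So n₃/n₁ = (n₂/n₁)(n₃/n₂) = 1.6775 × 1.2594 = 2.1127.
θ_B(1→3) = arctan(2.1127) = 64.67°.

θ_B ≈ 64.67°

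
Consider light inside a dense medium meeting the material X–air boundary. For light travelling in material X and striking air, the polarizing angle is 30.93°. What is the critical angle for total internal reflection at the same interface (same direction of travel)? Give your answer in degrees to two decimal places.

θ_c ≈ 36.81°

tan θ_B = n₂/n₁ = tan 30.93° = 0.5992.
Total internal reflection: sin θ_c = n₂/n₁ = 0.5992.
θ_c = arcsin(0.5992) = 36.81°.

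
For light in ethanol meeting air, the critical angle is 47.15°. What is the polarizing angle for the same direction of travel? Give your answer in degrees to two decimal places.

θ_B ≈ 36.25°

n₂/n₁ = sin θ_c = sin 47.15° = 0.7331.
tan θ_B equals the same ratio, so θ_B = arctan(0.7331) = 36.25°.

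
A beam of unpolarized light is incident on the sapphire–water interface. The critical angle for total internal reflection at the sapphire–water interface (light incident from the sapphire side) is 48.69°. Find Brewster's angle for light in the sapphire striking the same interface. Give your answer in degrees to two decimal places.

θ_B ≈ 36.91°

n₂/n₁ = sin θ_c = sin 48.69° = 0.7511.
tan θ_B equals the same ratio, so θ_B = arctan(0.7511) = 36.91°.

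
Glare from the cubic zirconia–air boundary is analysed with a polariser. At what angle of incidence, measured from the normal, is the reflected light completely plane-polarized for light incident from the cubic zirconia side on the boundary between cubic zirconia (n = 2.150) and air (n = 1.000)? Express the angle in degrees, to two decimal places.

θ_B ≈ 24.94°

Here n₂/n₁ = 1.000/2.150 = 0.4651, and Brewster's law gives tan θ_B = n₂/n₁. Taking the arctangent, θ_B = 24.94°.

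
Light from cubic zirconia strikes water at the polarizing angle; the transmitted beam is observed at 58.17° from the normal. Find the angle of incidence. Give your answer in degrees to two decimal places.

θ_B ≈ 31.83°

Since the reflected and refracted rays are at right angles at the polarizing angle, θ_B + θ_t = 90°.
θ_B = 90° − 58.17° = 31.83°.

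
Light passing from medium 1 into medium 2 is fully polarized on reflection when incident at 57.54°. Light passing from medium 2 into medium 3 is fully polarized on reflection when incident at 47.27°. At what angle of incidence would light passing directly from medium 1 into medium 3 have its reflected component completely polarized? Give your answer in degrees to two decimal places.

θ_B ≈ 59.56°

Each Brewster angle gives a ratio: n₂/n₁ = tan 57.54° = 1.5721, n₃/n₂ = tan 47.27° = 1.0826.
n₃/n₁ = 1.7019. Then tan θ_B(1→3) = n₃/n₁, so θ_B(1→3) = arctan(1.7019) = 59.56°.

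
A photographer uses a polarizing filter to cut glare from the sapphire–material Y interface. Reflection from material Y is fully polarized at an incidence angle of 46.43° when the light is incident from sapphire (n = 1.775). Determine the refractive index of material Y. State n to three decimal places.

Full polarization of the reflected beam means tan θ_B = n₂/n₁, where n₁ is the incident medium (sapphire).
n₂ = n₁ tan θ_B = 1.775 × tan 46.43° = 1.866.

n ≈ 1.866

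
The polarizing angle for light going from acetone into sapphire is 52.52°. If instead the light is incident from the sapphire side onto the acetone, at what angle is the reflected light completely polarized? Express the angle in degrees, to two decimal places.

θ_B' ≈ 37.48°

The two Brewster angles are complementary: θ_B' = 90° − θ_B = 90° − 52.52° = 37.48°.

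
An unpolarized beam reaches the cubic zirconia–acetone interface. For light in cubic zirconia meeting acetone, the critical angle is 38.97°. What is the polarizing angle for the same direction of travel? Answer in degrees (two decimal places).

n₂/n₁ = sin θ_c = sin 38.97° = 0.6289.
tan θ_B equals the same ratio, so θ_B = arctan(0.6289) = 32.17°.

θ_B ≈ 32.17°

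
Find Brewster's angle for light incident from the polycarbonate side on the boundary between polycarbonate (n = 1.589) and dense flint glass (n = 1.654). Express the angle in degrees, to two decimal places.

Here n₂/n₁ = 1.654/1.589 = 1.0409, and Brewster's law gives tan θ_B = n₂/n₁.
θ_B = arctan(1.0409) = 46.15°.

θ_B ≈ 46.15°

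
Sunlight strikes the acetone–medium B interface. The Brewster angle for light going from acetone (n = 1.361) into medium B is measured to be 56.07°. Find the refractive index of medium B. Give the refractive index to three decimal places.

n ≈ 2.023

At the Brewster angle, tan θ_B = n₂/n₁ with n₁ on the incident side (acetone) and n₂ on the transmitted side (medium B).
n₂ = n₁ tan θ_B = 1.361 × tan 56.07° = 2.023.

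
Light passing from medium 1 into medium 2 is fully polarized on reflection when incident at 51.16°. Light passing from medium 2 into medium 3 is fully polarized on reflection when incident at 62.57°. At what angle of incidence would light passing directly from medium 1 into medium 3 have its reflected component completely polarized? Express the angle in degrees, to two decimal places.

n₂/n₁ = tan 51.16° = 1.2420 and n₃/n₂ = tan 62.57° = 1.9267.
n₃/n₁ = 2.3929. Then tan θ_B(1→3) = n₃/n₁, so θ_B(1→3) = arctan(2.3929) = 67.32°.

θ_B ≈ 67.32°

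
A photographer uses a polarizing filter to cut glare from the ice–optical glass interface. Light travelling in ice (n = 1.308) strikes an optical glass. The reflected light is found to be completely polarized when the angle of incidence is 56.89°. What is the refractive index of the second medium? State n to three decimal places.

n ≈ 2.006

Brewster's law: tan θ_B = n₂/n₁ (light incident in ice, refracted into an optical glass).
n₂ = n₁ tan θ_B = 1.308 × tan 56.89° = 2.006.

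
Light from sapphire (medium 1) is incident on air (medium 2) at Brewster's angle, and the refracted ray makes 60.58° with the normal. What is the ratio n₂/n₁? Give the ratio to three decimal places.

At Brewster incidence θ_B = 90° − θ_t = 90° − 60.58° = 29.42°.
Then n₂/n₁ = tan θ_B = tan 29.42° = 0.564.

n₂/n₁ ≈ 0.564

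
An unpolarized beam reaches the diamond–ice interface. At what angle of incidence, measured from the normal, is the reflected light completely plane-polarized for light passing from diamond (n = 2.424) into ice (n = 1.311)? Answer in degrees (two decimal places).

θ_B ≈ 28.41°

Brewster's condition: tan θ_B = n₂/n₁ = 1.311/2.424 = 0.5408.
So θ_B = arctan 0.5408 = 28.41°.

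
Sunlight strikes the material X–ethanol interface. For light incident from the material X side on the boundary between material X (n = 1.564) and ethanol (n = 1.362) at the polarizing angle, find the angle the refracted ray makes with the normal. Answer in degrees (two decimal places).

tan θ_B = n₂/n₁ = 1.362/1.564 = 0.8708, so θ_B = 41.05°.
At Brewster's angle the reflected and refracted rays are perpendicular, so θ_t = 90° − θ_B = 90° − 41.05° = 48.95°.

θ_t ≈ 48.95°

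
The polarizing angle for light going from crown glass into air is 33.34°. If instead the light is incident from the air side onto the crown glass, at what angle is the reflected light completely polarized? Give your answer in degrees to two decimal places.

θ_B' ≈ 56.66°

Reversing the direction swaps n₁ and n₂, so tan θ_B' = 1/tan θ_B and θ_B' = 90° − θ_B.
Hence θ_B' = 90° − 33.34° = 56.66°.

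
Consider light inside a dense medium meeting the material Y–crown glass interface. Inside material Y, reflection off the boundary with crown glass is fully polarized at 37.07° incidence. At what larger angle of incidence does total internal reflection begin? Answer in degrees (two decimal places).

From Brewster, n₂/n₁ = tan θ_B = tan 37.07° = 0.7555.
Then sin θ_c = n₂/n₁ = 0.7555, so θ_c = arcsin 0.7555 = 49.07°.

θ_c ≈ 49.07°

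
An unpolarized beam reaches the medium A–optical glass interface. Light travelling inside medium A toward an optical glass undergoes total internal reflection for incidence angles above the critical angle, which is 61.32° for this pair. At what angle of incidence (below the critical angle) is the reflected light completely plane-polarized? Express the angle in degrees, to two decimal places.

θ_B ≈ 41.26°

At the critical angle sin θ_c = n₂/n₁, giving n₂/n₁ = sin 61.32° = 0.8773.
Then tan θ_B = n₂/n₁ = 0.8773, so θ_B = arctan 0.8773 = 41.26°.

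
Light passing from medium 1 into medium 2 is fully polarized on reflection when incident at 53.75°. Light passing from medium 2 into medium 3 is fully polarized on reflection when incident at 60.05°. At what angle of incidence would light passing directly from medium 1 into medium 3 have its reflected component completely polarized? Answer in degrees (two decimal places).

n₂/n₁ = tan 53.75° = 1.3638 and n₃/n₂ = tan 60.05° = 1.7355.
Multiplying, n₃/n₁ = 1.3638 × 1.7355 = 2.3670, and θ_B(1→3) = arctan 2.3670 = 67.10°.

θ_B ≈ 67.10°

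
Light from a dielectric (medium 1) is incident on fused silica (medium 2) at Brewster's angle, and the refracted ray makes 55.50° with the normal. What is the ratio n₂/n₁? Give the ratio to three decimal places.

At Brewster incidence θ_B = 90° − θ_t = 90° − 55.50° = 34.50°.
tan θ_B = n₂/n₁, so n₂/n₁ = tan 34.50° = 0.687.

n₂/n₁ ≈ 0.687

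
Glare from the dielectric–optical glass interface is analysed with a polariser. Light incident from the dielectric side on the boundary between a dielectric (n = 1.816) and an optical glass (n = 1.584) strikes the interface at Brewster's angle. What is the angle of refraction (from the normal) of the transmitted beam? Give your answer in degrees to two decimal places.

First find Brewster's angle: tan θ_B = 1.584/1.816 = 0.8722, giving θ_B = 41.10°.
The refracted ray is perpendicular to the reflected ray, so θ_t = 90° − θ_B = 48.90°.

θ_t ≈ 48.90°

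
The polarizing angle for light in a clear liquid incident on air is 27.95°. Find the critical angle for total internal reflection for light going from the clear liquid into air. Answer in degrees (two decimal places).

θ_c ≈ 32.05°

n₂/n₁ = tan 27.95° = 0.5306; the critical angle satisfies sin θ_c = n₂/n₁.
θ_c = arcsin(0.5306) = 32.05°.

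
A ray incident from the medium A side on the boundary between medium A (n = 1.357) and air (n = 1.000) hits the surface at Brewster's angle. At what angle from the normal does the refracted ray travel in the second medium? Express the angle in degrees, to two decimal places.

θ_t ≈ 53.61°

First find Brewster's angle: tan θ_B = 1.000/1.357 = 0.7369, giving θ_B = 36.39°.
Since θ_B + θ_t = 90° at Brewster incidence, θ_t = 90° − 36.39° = 53.61°.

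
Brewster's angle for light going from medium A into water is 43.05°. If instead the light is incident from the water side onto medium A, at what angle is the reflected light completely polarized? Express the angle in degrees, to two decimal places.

θ_B' ≈ 46.95°

The two Brewster angles are complementary: θ_B' = 90° − θ_B = 90° − 43.05° = 46.95°.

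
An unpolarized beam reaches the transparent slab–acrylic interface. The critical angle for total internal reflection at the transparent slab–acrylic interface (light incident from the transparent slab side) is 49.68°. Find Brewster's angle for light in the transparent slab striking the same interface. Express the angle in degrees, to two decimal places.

n₂/n₁ = sin θ_c = sin 49.68° = 0.7624.
tan θ_B equals the same ratio, so θ_B = arctan(0.7624) = 37.32°.

θ_B ≈ 37.32°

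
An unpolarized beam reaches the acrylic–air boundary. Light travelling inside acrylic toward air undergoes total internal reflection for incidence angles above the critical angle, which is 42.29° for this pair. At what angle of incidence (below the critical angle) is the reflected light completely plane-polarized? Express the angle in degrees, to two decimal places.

θ_B ≈ 33.94°

At the critical angle sin θ_c = n₂/n₁, giving n₂/n₁ = sin 42.29° = 0.6729.
Then tan θ_B = n₂/n₁ = 0.6729, so θ_B = arctan 0.6729 = 33.94°.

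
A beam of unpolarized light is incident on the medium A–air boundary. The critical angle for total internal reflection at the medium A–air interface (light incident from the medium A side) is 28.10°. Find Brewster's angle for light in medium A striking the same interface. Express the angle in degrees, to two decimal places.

n₂/n₁ = sin θ_c = sin 28.10° = 0.4710.
tan θ_B equals the same ratio, so θ_B = arctan(0.4710) = 25.22°.

θ_B ≈ 25.22°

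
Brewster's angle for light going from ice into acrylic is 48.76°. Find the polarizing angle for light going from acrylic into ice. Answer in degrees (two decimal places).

θ_B' ≈ 41.24°

Reversing the direction swaps n₁ and n₂, so tan θ_B' = 1/tan θ_B and θ_B' = 90° − θ_B.
Hence θ_B' = 90° − 48.76° = 41.24°.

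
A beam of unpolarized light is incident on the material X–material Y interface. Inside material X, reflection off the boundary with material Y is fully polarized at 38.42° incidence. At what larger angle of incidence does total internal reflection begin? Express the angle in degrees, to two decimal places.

θ_c ≈ 52.48°

tan θ_B = n₂/n₁ = tan 38.42° = 0.7932.
Total internal reflection: sin θ_c = n₂/n₁ = 0.7932.
θ_c = arcsin(0.7932) = 52.48°.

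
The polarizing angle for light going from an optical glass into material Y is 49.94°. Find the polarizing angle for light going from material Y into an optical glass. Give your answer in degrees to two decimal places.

tan θ_B' = n₁/n₂ = 1/tan θ_B, so θ_B' = 90° − θ_B.
θ_B' = 90° − 49.94° = 40.06°.

θ_B' ≈ 40.06°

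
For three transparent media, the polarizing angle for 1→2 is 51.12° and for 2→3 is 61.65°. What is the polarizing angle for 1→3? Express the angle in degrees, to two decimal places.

n₂/n₁ = tan 51.12° = 1.2402 and n₃/n₂ = tan 61.65° = 1.8533.
Multiplying, n₃/n₁ = 1.2402 × 1.8533 = 2.2985, and θ_B(1→3) = arctan 2.2985 = 66.49°.

θ_B ≈ 66.49°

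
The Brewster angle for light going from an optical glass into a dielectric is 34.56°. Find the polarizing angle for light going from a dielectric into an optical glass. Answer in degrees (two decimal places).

θ_B' ≈ 55.44°

tan θ_B' = n₁/n₂ = 1/tan θ_B, so θ_B' = 90° − θ_B.
θ_B' = 90° − 34.56° = 55.44°.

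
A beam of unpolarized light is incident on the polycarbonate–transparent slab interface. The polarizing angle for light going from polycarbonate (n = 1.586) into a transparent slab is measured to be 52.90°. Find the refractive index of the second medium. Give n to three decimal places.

Full polarization of the reflected beam means tan θ_B = n₂/n₁, where n₁ is the incident medium (polycarbonate).
n₂ = n₁ tan θ_B = 1.586 × tan 52.90° = 2.097.

n ≈ 2.097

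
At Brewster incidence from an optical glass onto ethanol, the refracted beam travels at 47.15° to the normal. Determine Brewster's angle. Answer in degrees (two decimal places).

Brewster's condition makes the reflected and refracted beams perpendicular: θ_B + θ_t = 90°.
So θ_B = 90° − θ_t = 90° − 47.15° = 42.85°.

θ_B ≈ 42.85°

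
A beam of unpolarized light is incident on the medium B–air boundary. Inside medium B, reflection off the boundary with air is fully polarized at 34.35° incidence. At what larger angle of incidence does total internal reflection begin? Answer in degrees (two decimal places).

tan θ_B = n₂/n₁ = tan 34.35° = 0.6834.
Total internal reflection: sin θ_c = n₂/n₁ = 0.6834.
θ_c = arcsin(0.6834) = 43.11°.

θ_c ≈ 43.11°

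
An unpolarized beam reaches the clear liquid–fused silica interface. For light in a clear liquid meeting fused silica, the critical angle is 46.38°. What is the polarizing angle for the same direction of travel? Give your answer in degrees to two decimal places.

θ_B ≈ 35.90°

sin θ_c = n₂/n₁, so n₂/n₁ = sin 46.38° = 0.7239.
Brewster: tan θ_B = n₂/n₁ = 0.7239.
θ_B = arctan(0.7239) = 35.90°.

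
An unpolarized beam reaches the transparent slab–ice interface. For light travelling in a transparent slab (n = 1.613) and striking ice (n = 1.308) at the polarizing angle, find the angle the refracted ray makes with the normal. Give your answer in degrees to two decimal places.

First find Brewster's angle: tan θ_B = 1.308/1.613 = 0.8109, giving θ_B = 39.04°.
Since θ_B + θ_t = 90° at Brewster incidence, θ_t = 90° − 39.04° = 50.96°.

θ_t ≈ 50.96°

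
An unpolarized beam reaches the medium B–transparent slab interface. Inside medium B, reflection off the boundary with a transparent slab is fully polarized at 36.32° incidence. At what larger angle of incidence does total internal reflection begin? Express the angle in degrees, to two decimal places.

n₂/n₁ = tan 36.32° = 0.7351; the critical angle satisfies sin θ_c = n₂/n₁.
θ_c = arcsin(0.7351) = 47.32°.

θ_c ≈ 47.32°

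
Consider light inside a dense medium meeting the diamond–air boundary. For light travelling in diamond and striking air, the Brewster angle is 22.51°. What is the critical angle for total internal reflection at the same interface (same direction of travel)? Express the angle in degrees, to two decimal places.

θ_c ≈ 24.48°

From Brewster, n₂/n₁ = tan θ_B = tan 22.51° = 0.4144.
Then sin θ_c = n₂/n₁ = 0.4144, so θ_c = arcsin 0.4144 = 24.48°.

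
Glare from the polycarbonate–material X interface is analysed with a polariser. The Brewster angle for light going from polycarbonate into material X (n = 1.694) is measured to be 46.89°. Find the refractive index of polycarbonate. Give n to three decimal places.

Brewster's law: tan θ_B = n₂/n₁ (light incident in polycarbonate, refracted into material X).
n₁ = n₂ / tan θ_B = 1.694 / tan 46.89° = 1.586.

n ≈ 1.586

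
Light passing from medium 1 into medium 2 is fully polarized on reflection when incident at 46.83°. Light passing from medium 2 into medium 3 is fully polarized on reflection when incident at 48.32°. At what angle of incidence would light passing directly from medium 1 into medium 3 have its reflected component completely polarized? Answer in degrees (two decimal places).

tan θ_B(1→2) = n₂/n₁ = tan 46.83° = 1.0660.
tan θ_B(2→3) = n₃/n₂ = tan 48.32° = 1.1232.
n₃/n₁ = 1.1973. Then tan θ_B(1→3) = n₃/n₁, so θ_B(1→3) = arctan(1.1973) = 50.13°.

θ_B ≈ 50.13°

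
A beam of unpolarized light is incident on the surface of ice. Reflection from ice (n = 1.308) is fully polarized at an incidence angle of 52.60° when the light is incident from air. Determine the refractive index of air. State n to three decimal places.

n ≈ 1.000

Full polarization of the reflected beam means tan θ_B = n₂/n₁, where n₁ is the incident medium (air).
n₁ = n₂ / tan θ_B = 1.308 / tan 52.60° = 1.000.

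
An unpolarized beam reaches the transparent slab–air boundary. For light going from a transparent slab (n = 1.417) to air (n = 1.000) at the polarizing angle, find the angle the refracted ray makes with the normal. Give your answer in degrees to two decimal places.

tan θ_B = n₂/n₁ = 1.000/1.417 = 0.7057, so θ_B = 35.21°.
The refracted ray is perpendicular to the reflected ray, so θ_t = 90° − θ_B = 54.79°.

θ_t ≈ 54.79°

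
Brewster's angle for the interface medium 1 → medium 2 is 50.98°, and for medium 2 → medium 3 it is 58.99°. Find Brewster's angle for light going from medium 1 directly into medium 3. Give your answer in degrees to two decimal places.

θ_B ≈ 64.03°

tan θ_B(1→2) = n₂/n₁ = tan 50.98° = 1.2340.
tan θ_B(2→3) = n₃/n₂ = tan 58.99° = 1.6636.
Multiplying, n₃/n₁ = 1.2340 × 1.6636 = 2.0529, and θ_B(1→3) = arctan 2.0529 = 64.03°.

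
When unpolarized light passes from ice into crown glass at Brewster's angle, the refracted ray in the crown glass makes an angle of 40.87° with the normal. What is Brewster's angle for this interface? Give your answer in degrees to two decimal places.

θ_B ≈ 49.13°

Since the reflected and refracted rays are at right angles at the polarizing angle, θ_B + θ_t = 90°.
θ_B = 90° − 40.87° = 49.13°.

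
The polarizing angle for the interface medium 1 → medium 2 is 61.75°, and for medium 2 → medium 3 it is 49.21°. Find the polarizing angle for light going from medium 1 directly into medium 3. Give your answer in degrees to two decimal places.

θ_B ≈ 65.13°

tan θ_B(1→2) = n₂/n₁ = tan 61.75° = 1.8611.
tan θ_B(2→3) = n₃/n₂ = tan 49.21° = 1.1589.
So n₃/n₁ = (n₂/n₁)(n₃/n₂) = 1.8611 × 1.1589 = 2.1569.
θ_B(1→3) = arctan(2.1569) = 65.13°.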